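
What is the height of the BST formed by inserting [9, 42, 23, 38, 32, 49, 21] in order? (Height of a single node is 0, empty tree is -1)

Insertion order: [9, 42, 23, 38, 32, 49, 21]
Tree (level-order array): [9, None, 42, 23, 49, 21, 38, None, None, None, None, 32]
Compute height bottom-up (empty subtree = -1):
  height(21) = 1 + max(-1, -1) = 0
  height(32) = 1 + max(-1, -1) = 0
  height(38) = 1 + max(0, -1) = 1
  height(23) = 1 + max(0, 1) = 2
  height(49) = 1 + max(-1, -1) = 0
  height(42) = 1 + max(2, 0) = 3
  height(9) = 1 + max(-1, 3) = 4
Height = 4


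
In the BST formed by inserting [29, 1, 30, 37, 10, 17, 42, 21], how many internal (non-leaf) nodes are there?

Tree built from: [29, 1, 30, 37, 10, 17, 42, 21]
Tree (level-order array): [29, 1, 30, None, 10, None, 37, None, 17, None, 42, None, 21]
Rule: An internal node has at least one child.
Per-node child counts:
  node 29: 2 child(ren)
  node 1: 1 child(ren)
  node 10: 1 child(ren)
  node 17: 1 child(ren)
  node 21: 0 child(ren)
  node 30: 1 child(ren)
  node 37: 1 child(ren)
  node 42: 0 child(ren)
Matching nodes: [29, 1, 10, 17, 30, 37]
Count of internal (non-leaf) nodes: 6


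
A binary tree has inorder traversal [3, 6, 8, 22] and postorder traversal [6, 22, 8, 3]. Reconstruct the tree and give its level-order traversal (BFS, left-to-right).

Inorder:   [3, 6, 8, 22]
Postorder: [6, 22, 8, 3]
Algorithm: postorder visits root last, so walk postorder right-to-left;
each value is the root of the current inorder slice — split it at that
value, recurse on the right subtree first, then the left.
Recursive splits:
  root=3; inorder splits into left=[], right=[6, 8, 22]
  root=8; inorder splits into left=[6], right=[22]
  root=22; inorder splits into left=[], right=[]
  root=6; inorder splits into left=[], right=[]
Reconstructed level-order: [3, 8, 6, 22]


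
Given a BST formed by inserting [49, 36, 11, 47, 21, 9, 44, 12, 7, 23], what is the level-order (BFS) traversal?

Tree insertion order: [49, 36, 11, 47, 21, 9, 44, 12, 7, 23]
Tree (level-order array): [49, 36, None, 11, 47, 9, 21, 44, None, 7, None, 12, 23]
BFS from the root, enqueuing left then right child of each popped node:
  queue [49] -> pop 49, enqueue [36], visited so far: [49]
  queue [36] -> pop 36, enqueue [11, 47], visited so far: [49, 36]
  queue [11, 47] -> pop 11, enqueue [9, 21], visited so far: [49, 36, 11]
  queue [47, 9, 21] -> pop 47, enqueue [44], visited so far: [49, 36, 11, 47]
  queue [9, 21, 44] -> pop 9, enqueue [7], visited so far: [49, 36, 11, 47, 9]
  queue [21, 44, 7] -> pop 21, enqueue [12, 23], visited so far: [49, 36, 11, 47, 9, 21]
  queue [44, 7, 12, 23] -> pop 44, enqueue [none], visited so far: [49, 36, 11, 47, 9, 21, 44]
  queue [7, 12, 23] -> pop 7, enqueue [none], visited so far: [49, 36, 11, 47, 9, 21, 44, 7]
  queue [12, 23] -> pop 12, enqueue [none], visited so far: [49, 36, 11, 47, 9, 21, 44, 7, 12]
  queue [23] -> pop 23, enqueue [none], visited so far: [49, 36, 11, 47, 9, 21, 44, 7, 12, 23]
Result: [49, 36, 11, 47, 9, 21, 44, 7, 12, 23]


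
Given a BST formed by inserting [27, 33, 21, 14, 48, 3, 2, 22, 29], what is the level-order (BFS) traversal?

Tree insertion order: [27, 33, 21, 14, 48, 3, 2, 22, 29]
Tree (level-order array): [27, 21, 33, 14, 22, 29, 48, 3, None, None, None, None, None, None, None, 2]
BFS from the root, enqueuing left then right child of each popped node:
  queue [27] -> pop 27, enqueue [21, 33], visited so far: [27]
  queue [21, 33] -> pop 21, enqueue [14, 22], visited so far: [27, 21]
  queue [33, 14, 22] -> pop 33, enqueue [29, 48], visited so far: [27, 21, 33]
  queue [14, 22, 29, 48] -> pop 14, enqueue [3], visited so far: [27, 21, 33, 14]
  queue [22, 29, 48, 3] -> pop 22, enqueue [none], visited so far: [27, 21, 33, 14, 22]
  queue [29, 48, 3] -> pop 29, enqueue [none], visited so far: [27, 21, 33, 14, 22, 29]
  queue [48, 3] -> pop 48, enqueue [none], visited so far: [27, 21, 33, 14, 22, 29, 48]
  queue [3] -> pop 3, enqueue [2], visited so far: [27, 21, 33, 14, 22, 29, 48, 3]
  queue [2] -> pop 2, enqueue [none], visited so far: [27, 21, 33, 14, 22, 29, 48, 3, 2]
Result: [27, 21, 33, 14, 22, 29, 48, 3, 2]


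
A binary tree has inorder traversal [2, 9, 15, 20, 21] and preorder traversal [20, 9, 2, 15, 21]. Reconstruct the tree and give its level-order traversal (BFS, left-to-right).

Inorder:  [2, 9, 15, 20, 21]
Preorder: [20, 9, 2, 15, 21]
Algorithm: preorder visits root first, so consume preorder in order;
for each root, split the current inorder slice at that value into
left-subtree inorder and right-subtree inorder, then recurse.
Recursive splits:
  root=20; inorder splits into left=[2, 9, 15], right=[21]
  root=9; inorder splits into left=[2], right=[15]
  root=2; inorder splits into left=[], right=[]
  root=15; inorder splits into left=[], right=[]
  root=21; inorder splits into left=[], right=[]
Reconstructed level-order: [20, 9, 21, 2, 15]


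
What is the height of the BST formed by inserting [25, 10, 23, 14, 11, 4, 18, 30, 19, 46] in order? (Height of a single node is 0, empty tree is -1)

Insertion order: [25, 10, 23, 14, 11, 4, 18, 30, 19, 46]
Tree (level-order array): [25, 10, 30, 4, 23, None, 46, None, None, 14, None, None, None, 11, 18, None, None, None, 19]
Compute height bottom-up (empty subtree = -1):
  height(4) = 1 + max(-1, -1) = 0
  height(11) = 1 + max(-1, -1) = 0
  height(19) = 1 + max(-1, -1) = 0
  height(18) = 1 + max(-1, 0) = 1
  height(14) = 1 + max(0, 1) = 2
  height(23) = 1 + max(2, -1) = 3
  height(10) = 1 + max(0, 3) = 4
  height(46) = 1 + max(-1, -1) = 0
  height(30) = 1 + max(-1, 0) = 1
  height(25) = 1 + max(4, 1) = 5
Height = 5


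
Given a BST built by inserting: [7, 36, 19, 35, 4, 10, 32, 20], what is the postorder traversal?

Tree insertion order: [7, 36, 19, 35, 4, 10, 32, 20]
Tree (level-order array): [7, 4, 36, None, None, 19, None, 10, 35, None, None, 32, None, 20]
Postorder traversal: [4, 10, 20, 32, 35, 19, 36, 7]


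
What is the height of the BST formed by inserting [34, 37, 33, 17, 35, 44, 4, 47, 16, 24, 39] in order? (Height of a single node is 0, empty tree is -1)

Insertion order: [34, 37, 33, 17, 35, 44, 4, 47, 16, 24, 39]
Tree (level-order array): [34, 33, 37, 17, None, 35, 44, 4, 24, None, None, 39, 47, None, 16]
Compute height bottom-up (empty subtree = -1):
  height(16) = 1 + max(-1, -1) = 0
  height(4) = 1 + max(-1, 0) = 1
  height(24) = 1 + max(-1, -1) = 0
  height(17) = 1 + max(1, 0) = 2
  height(33) = 1 + max(2, -1) = 3
  height(35) = 1 + max(-1, -1) = 0
  height(39) = 1 + max(-1, -1) = 0
  height(47) = 1 + max(-1, -1) = 0
  height(44) = 1 + max(0, 0) = 1
  height(37) = 1 + max(0, 1) = 2
  height(34) = 1 + max(3, 2) = 4
Height = 4


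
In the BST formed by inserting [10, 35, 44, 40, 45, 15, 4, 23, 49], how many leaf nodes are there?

Tree built from: [10, 35, 44, 40, 45, 15, 4, 23, 49]
Tree (level-order array): [10, 4, 35, None, None, 15, 44, None, 23, 40, 45, None, None, None, None, None, 49]
Rule: A leaf has 0 children.
Per-node child counts:
  node 10: 2 child(ren)
  node 4: 0 child(ren)
  node 35: 2 child(ren)
  node 15: 1 child(ren)
  node 23: 0 child(ren)
  node 44: 2 child(ren)
  node 40: 0 child(ren)
  node 45: 1 child(ren)
  node 49: 0 child(ren)
Matching nodes: [4, 23, 40, 49]
Count of leaf nodes: 4


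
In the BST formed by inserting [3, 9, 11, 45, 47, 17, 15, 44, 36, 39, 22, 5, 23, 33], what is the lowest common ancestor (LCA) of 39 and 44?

Tree insertion order: [3, 9, 11, 45, 47, 17, 15, 44, 36, 39, 22, 5, 23, 33]
Tree (level-order array): [3, None, 9, 5, 11, None, None, None, 45, 17, 47, 15, 44, None, None, None, None, 36, None, 22, 39, None, 23, None, None, None, 33]
In a BST, the LCA of p=39, q=44 is the first node v on the
root-to-leaf path with p <= v <= q (go left if both < v, right if both > v).
Walk from root:
  at 3: both 39 and 44 > 3, go right
  at 9: both 39 and 44 > 9, go right
  at 11: both 39 and 44 > 11, go right
  at 45: both 39 and 44 < 45, go left
  at 17: both 39 and 44 > 17, go right
  at 44: 39 <= 44 <= 44, this is the LCA
LCA = 44


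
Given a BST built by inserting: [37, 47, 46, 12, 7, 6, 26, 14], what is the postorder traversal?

Tree insertion order: [37, 47, 46, 12, 7, 6, 26, 14]
Tree (level-order array): [37, 12, 47, 7, 26, 46, None, 6, None, 14]
Postorder traversal: [6, 7, 14, 26, 12, 46, 47, 37]


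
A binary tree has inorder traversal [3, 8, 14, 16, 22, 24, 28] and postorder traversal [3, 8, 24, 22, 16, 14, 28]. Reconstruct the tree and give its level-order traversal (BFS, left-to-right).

Inorder:   [3, 8, 14, 16, 22, 24, 28]
Postorder: [3, 8, 24, 22, 16, 14, 28]
Algorithm: postorder visits root last, so walk postorder right-to-left;
each value is the root of the current inorder slice — split it at that
value, recurse on the right subtree first, then the left.
Recursive splits:
  root=28; inorder splits into left=[3, 8, 14, 16, 22, 24], right=[]
  root=14; inorder splits into left=[3, 8], right=[16, 22, 24]
  root=16; inorder splits into left=[], right=[22, 24]
  root=22; inorder splits into left=[], right=[24]
  root=24; inorder splits into left=[], right=[]
  root=8; inorder splits into left=[3], right=[]
  root=3; inorder splits into left=[], right=[]
Reconstructed level-order: [28, 14, 8, 16, 3, 22, 24]


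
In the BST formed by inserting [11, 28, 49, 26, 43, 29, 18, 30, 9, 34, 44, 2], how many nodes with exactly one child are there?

Tree built from: [11, 28, 49, 26, 43, 29, 18, 30, 9, 34, 44, 2]
Tree (level-order array): [11, 9, 28, 2, None, 26, 49, None, None, 18, None, 43, None, None, None, 29, 44, None, 30, None, None, None, 34]
Rule: These are nodes with exactly 1 non-null child.
Per-node child counts:
  node 11: 2 child(ren)
  node 9: 1 child(ren)
  node 2: 0 child(ren)
  node 28: 2 child(ren)
  node 26: 1 child(ren)
  node 18: 0 child(ren)
  node 49: 1 child(ren)
  node 43: 2 child(ren)
  node 29: 1 child(ren)
  node 30: 1 child(ren)
  node 34: 0 child(ren)
  node 44: 0 child(ren)
Matching nodes: [9, 26, 49, 29, 30]
Count of nodes with exactly one child: 5


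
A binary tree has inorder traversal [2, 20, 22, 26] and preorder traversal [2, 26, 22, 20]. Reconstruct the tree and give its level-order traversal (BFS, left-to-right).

Inorder:  [2, 20, 22, 26]
Preorder: [2, 26, 22, 20]
Algorithm: preorder visits root first, so consume preorder in order;
for each root, split the current inorder slice at that value into
left-subtree inorder and right-subtree inorder, then recurse.
Recursive splits:
  root=2; inorder splits into left=[], right=[20, 22, 26]
  root=26; inorder splits into left=[20, 22], right=[]
  root=22; inorder splits into left=[20], right=[]
  root=20; inorder splits into left=[], right=[]
Reconstructed level-order: [2, 26, 22, 20]


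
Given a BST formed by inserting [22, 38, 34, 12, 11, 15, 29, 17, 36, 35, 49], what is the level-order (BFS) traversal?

Tree insertion order: [22, 38, 34, 12, 11, 15, 29, 17, 36, 35, 49]
Tree (level-order array): [22, 12, 38, 11, 15, 34, 49, None, None, None, 17, 29, 36, None, None, None, None, None, None, 35]
BFS from the root, enqueuing left then right child of each popped node:
  queue [22] -> pop 22, enqueue [12, 38], visited so far: [22]
  queue [12, 38] -> pop 12, enqueue [11, 15], visited so far: [22, 12]
  queue [38, 11, 15] -> pop 38, enqueue [34, 49], visited so far: [22, 12, 38]
  queue [11, 15, 34, 49] -> pop 11, enqueue [none], visited so far: [22, 12, 38, 11]
  queue [15, 34, 49] -> pop 15, enqueue [17], visited so far: [22, 12, 38, 11, 15]
  queue [34, 49, 17] -> pop 34, enqueue [29, 36], visited so far: [22, 12, 38, 11, 15, 34]
  queue [49, 17, 29, 36] -> pop 49, enqueue [none], visited so far: [22, 12, 38, 11, 15, 34, 49]
  queue [17, 29, 36] -> pop 17, enqueue [none], visited so far: [22, 12, 38, 11, 15, 34, 49, 17]
  queue [29, 36] -> pop 29, enqueue [none], visited so far: [22, 12, 38, 11, 15, 34, 49, 17, 29]
  queue [36] -> pop 36, enqueue [35], visited so far: [22, 12, 38, 11, 15, 34, 49, 17, 29, 36]
  queue [35] -> pop 35, enqueue [none], visited so far: [22, 12, 38, 11, 15, 34, 49, 17, 29, 36, 35]
Result: [22, 12, 38, 11, 15, 34, 49, 17, 29, 36, 35]


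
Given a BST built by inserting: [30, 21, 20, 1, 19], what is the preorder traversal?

Tree insertion order: [30, 21, 20, 1, 19]
Tree (level-order array): [30, 21, None, 20, None, 1, None, None, 19]
Preorder traversal: [30, 21, 20, 1, 19]


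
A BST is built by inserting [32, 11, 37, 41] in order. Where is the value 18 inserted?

Starting tree (level order): [32, 11, 37, None, None, None, 41]
Insertion path: 32 -> 11
Result: insert 18 as right child of 11
Final tree (level order): [32, 11, 37, None, 18, None, 41]


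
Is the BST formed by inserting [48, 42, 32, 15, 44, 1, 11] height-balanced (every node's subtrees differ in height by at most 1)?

Tree (level-order array): [48, 42, None, 32, 44, 15, None, None, None, 1, None, None, 11]
Definition: a tree is height-balanced if, at every node, |h(left) - h(right)| <= 1 (empty subtree has height -1).
Bottom-up per-node check:
  node 11: h_left=-1, h_right=-1, diff=0 [OK], height=0
  node 1: h_left=-1, h_right=0, diff=1 [OK], height=1
  node 15: h_left=1, h_right=-1, diff=2 [FAIL (|1--1|=2 > 1)], height=2
  node 32: h_left=2, h_right=-1, diff=3 [FAIL (|2--1|=3 > 1)], height=3
  node 44: h_left=-1, h_right=-1, diff=0 [OK], height=0
  node 42: h_left=3, h_right=0, diff=3 [FAIL (|3-0|=3 > 1)], height=4
  node 48: h_left=4, h_right=-1, diff=5 [FAIL (|4--1|=5 > 1)], height=5
Node 15 violates the condition: |1 - -1| = 2 > 1.
Result: Not balanced


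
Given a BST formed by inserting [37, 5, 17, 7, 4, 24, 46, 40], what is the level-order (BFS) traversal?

Tree insertion order: [37, 5, 17, 7, 4, 24, 46, 40]
Tree (level-order array): [37, 5, 46, 4, 17, 40, None, None, None, 7, 24]
BFS from the root, enqueuing left then right child of each popped node:
  queue [37] -> pop 37, enqueue [5, 46], visited so far: [37]
  queue [5, 46] -> pop 5, enqueue [4, 17], visited so far: [37, 5]
  queue [46, 4, 17] -> pop 46, enqueue [40], visited so far: [37, 5, 46]
  queue [4, 17, 40] -> pop 4, enqueue [none], visited so far: [37, 5, 46, 4]
  queue [17, 40] -> pop 17, enqueue [7, 24], visited so far: [37, 5, 46, 4, 17]
  queue [40, 7, 24] -> pop 40, enqueue [none], visited so far: [37, 5, 46, 4, 17, 40]
  queue [7, 24] -> pop 7, enqueue [none], visited so far: [37, 5, 46, 4, 17, 40, 7]
  queue [24] -> pop 24, enqueue [none], visited so far: [37, 5, 46, 4, 17, 40, 7, 24]
Result: [37, 5, 46, 4, 17, 40, 7, 24]


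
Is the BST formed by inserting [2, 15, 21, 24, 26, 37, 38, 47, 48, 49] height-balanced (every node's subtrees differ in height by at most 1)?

Tree (level-order array): [2, None, 15, None, 21, None, 24, None, 26, None, 37, None, 38, None, 47, None, 48, None, 49]
Definition: a tree is height-balanced if, at every node, |h(left) - h(right)| <= 1 (empty subtree has height -1).
Bottom-up per-node check:
  node 49: h_left=-1, h_right=-1, diff=0 [OK], height=0
  node 48: h_left=-1, h_right=0, diff=1 [OK], height=1
  node 47: h_left=-1, h_right=1, diff=2 [FAIL (|-1-1|=2 > 1)], height=2
  node 38: h_left=-1, h_right=2, diff=3 [FAIL (|-1-2|=3 > 1)], height=3
  node 37: h_left=-1, h_right=3, diff=4 [FAIL (|-1-3|=4 > 1)], height=4
  node 26: h_left=-1, h_right=4, diff=5 [FAIL (|-1-4|=5 > 1)], height=5
  node 24: h_left=-1, h_right=5, diff=6 [FAIL (|-1-5|=6 > 1)], height=6
  node 21: h_left=-1, h_right=6, diff=7 [FAIL (|-1-6|=7 > 1)], height=7
  node 15: h_left=-1, h_right=7, diff=8 [FAIL (|-1-7|=8 > 1)], height=8
  node 2: h_left=-1, h_right=8, diff=9 [FAIL (|-1-8|=9 > 1)], height=9
Node 47 violates the condition: |-1 - 1| = 2 > 1.
Result: Not balanced


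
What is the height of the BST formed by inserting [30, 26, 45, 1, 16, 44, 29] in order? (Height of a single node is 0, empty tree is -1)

Insertion order: [30, 26, 45, 1, 16, 44, 29]
Tree (level-order array): [30, 26, 45, 1, 29, 44, None, None, 16]
Compute height bottom-up (empty subtree = -1):
  height(16) = 1 + max(-1, -1) = 0
  height(1) = 1 + max(-1, 0) = 1
  height(29) = 1 + max(-1, -1) = 0
  height(26) = 1 + max(1, 0) = 2
  height(44) = 1 + max(-1, -1) = 0
  height(45) = 1 + max(0, -1) = 1
  height(30) = 1 + max(2, 1) = 3
Height = 3


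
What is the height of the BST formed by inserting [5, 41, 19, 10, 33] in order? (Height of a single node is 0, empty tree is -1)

Insertion order: [5, 41, 19, 10, 33]
Tree (level-order array): [5, None, 41, 19, None, 10, 33]
Compute height bottom-up (empty subtree = -1):
  height(10) = 1 + max(-1, -1) = 0
  height(33) = 1 + max(-1, -1) = 0
  height(19) = 1 + max(0, 0) = 1
  height(41) = 1 + max(1, -1) = 2
  height(5) = 1 + max(-1, 2) = 3
Height = 3


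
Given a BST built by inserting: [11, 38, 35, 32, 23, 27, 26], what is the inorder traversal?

Tree insertion order: [11, 38, 35, 32, 23, 27, 26]
Tree (level-order array): [11, None, 38, 35, None, 32, None, 23, None, None, 27, 26]
Inorder traversal: [11, 23, 26, 27, 32, 35, 38]


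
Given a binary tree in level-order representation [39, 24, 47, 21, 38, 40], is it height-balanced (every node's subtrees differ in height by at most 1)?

Tree (level-order array): [39, 24, 47, 21, 38, 40]
Definition: a tree is height-balanced if, at every node, |h(left) - h(right)| <= 1 (empty subtree has height -1).
Bottom-up per-node check:
  node 21: h_left=-1, h_right=-1, diff=0 [OK], height=0
  node 38: h_left=-1, h_right=-1, diff=0 [OK], height=0
  node 24: h_left=0, h_right=0, diff=0 [OK], height=1
  node 40: h_left=-1, h_right=-1, diff=0 [OK], height=0
  node 47: h_left=0, h_right=-1, diff=1 [OK], height=1
  node 39: h_left=1, h_right=1, diff=0 [OK], height=2
All nodes satisfy the balance condition.
Result: Balanced


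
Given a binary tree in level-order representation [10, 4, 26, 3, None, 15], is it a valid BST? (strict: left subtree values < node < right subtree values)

Level-order array: [10, 4, 26, 3, None, 15]
Validate using subtree bounds (lo, hi): at each node, require lo < value < hi,
then recurse left with hi=value and right with lo=value.
Preorder trace (stopping at first violation):
  at node 10 with bounds (-inf, +inf): OK
  at node 4 with bounds (-inf, 10): OK
  at node 3 with bounds (-inf, 4): OK
  at node 26 with bounds (10, +inf): OK
  at node 15 with bounds (10, 26): OK
No violation found at any node.
Result: Valid BST


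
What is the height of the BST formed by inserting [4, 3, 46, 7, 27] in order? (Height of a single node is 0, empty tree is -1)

Insertion order: [4, 3, 46, 7, 27]
Tree (level-order array): [4, 3, 46, None, None, 7, None, None, 27]
Compute height bottom-up (empty subtree = -1):
  height(3) = 1 + max(-1, -1) = 0
  height(27) = 1 + max(-1, -1) = 0
  height(7) = 1 + max(-1, 0) = 1
  height(46) = 1 + max(1, -1) = 2
  height(4) = 1 + max(0, 2) = 3
Height = 3


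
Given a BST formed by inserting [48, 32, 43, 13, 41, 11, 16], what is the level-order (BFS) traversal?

Tree insertion order: [48, 32, 43, 13, 41, 11, 16]
Tree (level-order array): [48, 32, None, 13, 43, 11, 16, 41]
BFS from the root, enqueuing left then right child of each popped node:
  queue [48] -> pop 48, enqueue [32], visited so far: [48]
  queue [32] -> pop 32, enqueue [13, 43], visited so far: [48, 32]
  queue [13, 43] -> pop 13, enqueue [11, 16], visited so far: [48, 32, 13]
  queue [43, 11, 16] -> pop 43, enqueue [41], visited so far: [48, 32, 13, 43]
  queue [11, 16, 41] -> pop 11, enqueue [none], visited so far: [48, 32, 13, 43, 11]
  queue [16, 41] -> pop 16, enqueue [none], visited so far: [48, 32, 13, 43, 11, 16]
  queue [41] -> pop 41, enqueue [none], visited so far: [48, 32, 13, 43, 11, 16, 41]
Result: [48, 32, 13, 43, 11, 16, 41]


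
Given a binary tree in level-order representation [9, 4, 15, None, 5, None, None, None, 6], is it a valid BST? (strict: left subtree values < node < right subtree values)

Level-order array: [9, 4, 15, None, 5, None, None, None, 6]
Validate using subtree bounds (lo, hi): at each node, require lo < value < hi,
then recurse left with hi=value and right with lo=value.
Preorder trace (stopping at first violation):
  at node 9 with bounds (-inf, +inf): OK
  at node 4 with bounds (-inf, 9): OK
  at node 5 with bounds (4, 9): OK
  at node 6 with bounds (5, 9): OK
  at node 15 with bounds (9, +inf): OK
No violation found at any node.
Result: Valid BST


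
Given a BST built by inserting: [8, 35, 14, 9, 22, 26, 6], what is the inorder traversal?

Tree insertion order: [8, 35, 14, 9, 22, 26, 6]
Tree (level-order array): [8, 6, 35, None, None, 14, None, 9, 22, None, None, None, 26]
Inorder traversal: [6, 8, 9, 14, 22, 26, 35]


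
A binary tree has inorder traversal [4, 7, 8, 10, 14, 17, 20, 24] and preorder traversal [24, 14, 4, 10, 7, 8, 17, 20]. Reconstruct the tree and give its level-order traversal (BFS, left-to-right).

Inorder:  [4, 7, 8, 10, 14, 17, 20, 24]
Preorder: [24, 14, 4, 10, 7, 8, 17, 20]
Algorithm: preorder visits root first, so consume preorder in order;
for each root, split the current inorder slice at that value into
left-subtree inorder and right-subtree inorder, then recurse.
Recursive splits:
  root=24; inorder splits into left=[4, 7, 8, 10, 14, 17, 20], right=[]
  root=14; inorder splits into left=[4, 7, 8, 10], right=[17, 20]
  root=4; inorder splits into left=[], right=[7, 8, 10]
  root=10; inorder splits into left=[7, 8], right=[]
  root=7; inorder splits into left=[], right=[8]
  root=8; inorder splits into left=[], right=[]
  root=17; inorder splits into left=[], right=[20]
  root=20; inorder splits into left=[], right=[]
Reconstructed level-order: [24, 14, 4, 17, 10, 20, 7, 8]


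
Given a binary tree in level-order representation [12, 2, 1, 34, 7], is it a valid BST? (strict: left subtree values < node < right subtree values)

Level-order array: [12, 2, 1, 34, 7]
Validate using subtree bounds (lo, hi): at each node, require lo < value < hi,
then recurse left with hi=value and right with lo=value.
Preorder trace (stopping at first violation):
  at node 12 with bounds (-inf, +inf): OK
  at node 2 with bounds (-inf, 12): OK
  at node 34 with bounds (-inf, 2): VIOLATION
Node 34 violates its bound: not (-inf < 34 < 2).
Result: Not a valid BST


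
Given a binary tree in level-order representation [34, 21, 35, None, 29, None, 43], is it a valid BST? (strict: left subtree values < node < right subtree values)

Level-order array: [34, 21, 35, None, 29, None, 43]
Validate using subtree bounds (lo, hi): at each node, require lo < value < hi,
then recurse left with hi=value and right with lo=value.
Preorder trace (stopping at first violation):
  at node 34 with bounds (-inf, +inf): OK
  at node 21 with bounds (-inf, 34): OK
  at node 29 with bounds (21, 34): OK
  at node 35 with bounds (34, +inf): OK
  at node 43 with bounds (35, +inf): OK
No violation found at any node.
Result: Valid BST


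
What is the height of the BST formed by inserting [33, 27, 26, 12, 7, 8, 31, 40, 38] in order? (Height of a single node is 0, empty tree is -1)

Insertion order: [33, 27, 26, 12, 7, 8, 31, 40, 38]
Tree (level-order array): [33, 27, 40, 26, 31, 38, None, 12, None, None, None, None, None, 7, None, None, 8]
Compute height bottom-up (empty subtree = -1):
  height(8) = 1 + max(-1, -1) = 0
  height(7) = 1 + max(-1, 0) = 1
  height(12) = 1 + max(1, -1) = 2
  height(26) = 1 + max(2, -1) = 3
  height(31) = 1 + max(-1, -1) = 0
  height(27) = 1 + max(3, 0) = 4
  height(38) = 1 + max(-1, -1) = 0
  height(40) = 1 + max(0, -1) = 1
  height(33) = 1 + max(4, 1) = 5
Height = 5


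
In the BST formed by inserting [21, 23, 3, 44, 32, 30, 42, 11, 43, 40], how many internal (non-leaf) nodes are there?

Tree built from: [21, 23, 3, 44, 32, 30, 42, 11, 43, 40]
Tree (level-order array): [21, 3, 23, None, 11, None, 44, None, None, 32, None, 30, 42, None, None, 40, 43]
Rule: An internal node has at least one child.
Per-node child counts:
  node 21: 2 child(ren)
  node 3: 1 child(ren)
  node 11: 0 child(ren)
  node 23: 1 child(ren)
  node 44: 1 child(ren)
  node 32: 2 child(ren)
  node 30: 0 child(ren)
  node 42: 2 child(ren)
  node 40: 0 child(ren)
  node 43: 0 child(ren)
Matching nodes: [21, 3, 23, 44, 32, 42]
Count of internal (non-leaf) nodes: 6


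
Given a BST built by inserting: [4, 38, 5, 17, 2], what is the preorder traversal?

Tree insertion order: [4, 38, 5, 17, 2]
Tree (level-order array): [4, 2, 38, None, None, 5, None, None, 17]
Preorder traversal: [4, 2, 38, 5, 17]


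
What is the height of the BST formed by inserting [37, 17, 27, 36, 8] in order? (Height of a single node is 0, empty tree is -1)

Insertion order: [37, 17, 27, 36, 8]
Tree (level-order array): [37, 17, None, 8, 27, None, None, None, 36]
Compute height bottom-up (empty subtree = -1):
  height(8) = 1 + max(-1, -1) = 0
  height(36) = 1 + max(-1, -1) = 0
  height(27) = 1 + max(-1, 0) = 1
  height(17) = 1 + max(0, 1) = 2
  height(37) = 1 + max(2, -1) = 3
Height = 3


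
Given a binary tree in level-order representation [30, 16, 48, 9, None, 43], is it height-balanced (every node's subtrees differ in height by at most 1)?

Tree (level-order array): [30, 16, 48, 9, None, 43]
Definition: a tree is height-balanced if, at every node, |h(left) - h(right)| <= 1 (empty subtree has height -1).
Bottom-up per-node check:
  node 9: h_left=-1, h_right=-1, diff=0 [OK], height=0
  node 16: h_left=0, h_right=-1, diff=1 [OK], height=1
  node 43: h_left=-1, h_right=-1, diff=0 [OK], height=0
  node 48: h_left=0, h_right=-1, diff=1 [OK], height=1
  node 30: h_left=1, h_right=1, diff=0 [OK], height=2
All nodes satisfy the balance condition.
Result: Balanced


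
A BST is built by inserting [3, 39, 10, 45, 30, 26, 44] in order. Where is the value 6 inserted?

Starting tree (level order): [3, None, 39, 10, 45, None, 30, 44, None, 26]
Insertion path: 3 -> 39 -> 10
Result: insert 6 as left child of 10
Final tree (level order): [3, None, 39, 10, 45, 6, 30, 44, None, None, None, 26]


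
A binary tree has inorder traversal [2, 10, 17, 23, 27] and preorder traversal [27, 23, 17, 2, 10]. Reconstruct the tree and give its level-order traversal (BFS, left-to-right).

Inorder:  [2, 10, 17, 23, 27]
Preorder: [27, 23, 17, 2, 10]
Algorithm: preorder visits root first, so consume preorder in order;
for each root, split the current inorder slice at that value into
left-subtree inorder and right-subtree inorder, then recurse.
Recursive splits:
  root=27; inorder splits into left=[2, 10, 17, 23], right=[]
  root=23; inorder splits into left=[2, 10, 17], right=[]
  root=17; inorder splits into left=[2, 10], right=[]
  root=2; inorder splits into left=[], right=[10]
  root=10; inorder splits into left=[], right=[]
Reconstructed level-order: [27, 23, 17, 2, 10]


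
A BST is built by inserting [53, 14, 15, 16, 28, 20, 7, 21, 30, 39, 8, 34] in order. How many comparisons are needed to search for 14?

Search path for 14: 53 -> 14
Found: True
Comparisons: 2


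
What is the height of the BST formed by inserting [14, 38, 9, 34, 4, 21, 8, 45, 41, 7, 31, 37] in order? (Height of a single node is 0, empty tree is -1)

Insertion order: [14, 38, 9, 34, 4, 21, 8, 45, 41, 7, 31, 37]
Tree (level-order array): [14, 9, 38, 4, None, 34, 45, None, 8, 21, 37, 41, None, 7, None, None, 31]
Compute height bottom-up (empty subtree = -1):
  height(7) = 1 + max(-1, -1) = 0
  height(8) = 1 + max(0, -1) = 1
  height(4) = 1 + max(-1, 1) = 2
  height(9) = 1 + max(2, -1) = 3
  height(31) = 1 + max(-1, -1) = 0
  height(21) = 1 + max(-1, 0) = 1
  height(37) = 1 + max(-1, -1) = 0
  height(34) = 1 + max(1, 0) = 2
  height(41) = 1 + max(-1, -1) = 0
  height(45) = 1 + max(0, -1) = 1
  height(38) = 1 + max(2, 1) = 3
  height(14) = 1 + max(3, 3) = 4
Height = 4


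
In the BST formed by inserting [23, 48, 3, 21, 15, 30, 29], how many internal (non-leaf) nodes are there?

Tree built from: [23, 48, 3, 21, 15, 30, 29]
Tree (level-order array): [23, 3, 48, None, 21, 30, None, 15, None, 29]
Rule: An internal node has at least one child.
Per-node child counts:
  node 23: 2 child(ren)
  node 3: 1 child(ren)
  node 21: 1 child(ren)
  node 15: 0 child(ren)
  node 48: 1 child(ren)
  node 30: 1 child(ren)
  node 29: 0 child(ren)
Matching nodes: [23, 3, 21, 48, 30]
Count of internal (non-leaf) nodes: 5


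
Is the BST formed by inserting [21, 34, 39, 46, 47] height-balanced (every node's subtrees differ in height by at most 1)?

Tree (level-order array): [21, None, 34, None, 39, None, 46, None, 47]
Definition: a tree is height-balanced if, at every node, |h(left) - h(right)| <= 1 (empty subtree has height -1).
Bottom-up per-node check:
  node 47: h_left=-1, h_right=-1, diff=0 [OK], height=0
  node 46: h_left=-1, h_right=0, diff=1 [OK], height=1
  node 39: h_left=-1, h_right=1, diff=2 [FAIL (|-1-1|=2 > 1)], height=2
  node 34: h_left=-1, h_right=2, diff=3 [FAIL (|-1-2|=3 > 1)], height=3
  node 21: h_left=-1, h_right=3, diff=4 [FAIL (|-1-3|=4 > 1)], height=4
Node 39 violates the condition: |-1 - 1| = 2 > 1.
Result: Not balanced


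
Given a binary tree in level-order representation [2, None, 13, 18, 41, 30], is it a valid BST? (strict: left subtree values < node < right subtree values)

Level-order array: [2, None, 13, 18, 41, 30]
Validate using subtree bounds (lo, hi): at each node, require lo < value < hi,
then recurse left with hi=value and right with lo=value.
Preorder trace (stopping at first violation):
  at node 2 with bounds (-inf, +inf): OK
  at node 13 with bounds (2, +inf): OK
  at node 18 with bounds (2, 13): VIOLATION
Node 18 violates its bound: not (2 < 18 < 13).
Result: Not a valid BST


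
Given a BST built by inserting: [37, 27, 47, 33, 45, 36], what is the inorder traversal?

Tree insertion order: [37, 27, 47, 33, 45, 36]
Tree (level-order array): [37, 27, 47, None, 33, 45, None, None, 36]
Inorder traversal: [27, 33, 36, 37, 45, 47]


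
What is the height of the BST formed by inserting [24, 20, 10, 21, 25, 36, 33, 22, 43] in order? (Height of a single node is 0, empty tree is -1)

Insertion order: [24, 20, 10, 21, 25, 36, 33, 22, 43]
Tree (level-order array): [24, 20, 25, 10, 21, None, 36, None, None, None, 22, 33, 43]
Compute height bottom-up (empty subtree = -1):
  height(10) = 1 + max(-1, -1) = 0
  height(22) = 1 + max(-1, -1) = 0
  height(21) = 1 + max(-1, 0) = 1
  height(20) = 1 + max(0, 1) = 2
  height(33) = 1 + max(-1, -1) = 0
  height(43) = 1 + max(-1, -1) = 0
  height(36) = 1 + max(0, 0) = 1
  height(25) = 1 + max(-1, 1) = 2
  height(24) = 1 + max(2, 2) = 3
Height = 3


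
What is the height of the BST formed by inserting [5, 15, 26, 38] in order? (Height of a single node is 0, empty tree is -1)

Insertion order: [5, 15, 26, 38]
Tree (level-order array): [5, None, 15, None, 26, None, 38]
Compute height bottom-up (empty subtree = -1):
  height(38) = 1 + max(-1, -1) = 0
  height(26) = 1 + max(-1, 0) = 1
  height(15) = 1 + max(-1, 1) = 2
  height(5) = 1 + max(-1, 2) = 3
Height = 3


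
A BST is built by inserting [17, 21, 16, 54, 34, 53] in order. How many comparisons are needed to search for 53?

Search path for 53: 17 -> 21 -> 54 -> 34 -> 53
Found: True
Comparisons: 5


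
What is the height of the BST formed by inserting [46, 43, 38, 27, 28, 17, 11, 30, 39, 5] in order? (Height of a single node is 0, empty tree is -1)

Insertion order: [46, 43, 38, 27, 28, 17, 11, 30, 39, 5]
Tree (level-order array): [46, 43, None, 38, None, 27, 39, 17, 28, None, None, 11, None, None, 30, 5]
Compute height bottom-up (empty subtree = -1):
  height(5) = 1 + max(-1, -1) = 0
  height(11) = 1 + max(0, -1) = 1
  height(17) = 1 + max(1, -1) = 2
  height(30) = 1 + max(-1, -1) = 0
  height(28) = 1 + max(-1, 0) = 1
  height(27) = 1 + max(2, 1) = 3
  height(39) = 1 + max(-1, -1) = 0
  height(38) = 1 + max(3, 0) = 4
  height(43) = 1 + max(4, -1) = 5
  height(46) = 1 + max(5, -1) = 6
Height = 6


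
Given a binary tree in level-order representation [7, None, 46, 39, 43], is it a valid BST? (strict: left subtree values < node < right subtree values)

Level-order array: [7, None, 46, 39, 43]
Validate using subtree bounds (lo, hi): at each node, require lo < value < hi,
then recurse left with hi=value and right with lo=value.
Preorder trace (stopping at first violation):
  at node 7 with bounds (-inf, +inf): OK
  at node 46 with bounds (7, +inf): OK
  at node 39 with bounds (7, 46): OK
  at node 43 with bounds (46, +inf): VIOLATION
Node 43 violates its bound: not (46 < 43 < +inf).
Result: Not a valid BST


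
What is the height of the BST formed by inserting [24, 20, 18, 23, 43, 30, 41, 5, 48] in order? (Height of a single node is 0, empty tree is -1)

Insertion order: [24, 20, 18, 23, 43, 30, 41, 5, 48]
Tree (level-order array): [24, 20, 43, 18, 23, 30, 48, 5, None, None, None, None, 41]
Compute height bottom-up (empty subtree = -1):
  height(5) = 1 + max(-1, -1) = 0
  height(18) = 1 + max(0, -1) = 1
  height(23) = 1 + max(-1, -1) = 0
  height(20) = 1 + max(1, 0) = 2
  height(41) = 1 + max(-1, -1) = 0
  height(30) = 1 + max(-1, 0) = 1
  height(48) = 1 + max(-1, -1) = 0
  height(43) = 1 + max(1, 0) = 2
  height(24) = 1 + max(2, 2) = 3
Height = 3


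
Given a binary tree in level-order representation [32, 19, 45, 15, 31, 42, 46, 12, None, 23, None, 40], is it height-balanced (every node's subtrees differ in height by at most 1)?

Tree (level-order array): [32, 19, 45, 15, 31, 42, 46, 12, None, 23, None, 40]
Definition: a tree is height-balanced if, at every node, |h(left) - h(right)| <= 1 (empty subtree has height -1).
Bottom-up per-node check:
  node 12: h_left=-1, h_right=-1, diff=0 [OK], height=0
  node 15: h_left=0, h_right=-1, diff=1 [OK], height=1
  node 23: h_left=-1, h_right=-1, diff=0 [OK], height=0
  node 31: h_left=0, h_right=-1, diff=1 [OK], height=1
  node 19: h_left=1, h_right=1, diff=0 [OK], height=2
  node 40: h_left=-1, h_right=-1, diff=0 [OK], height=0
  node 42: h_left=0, h_right=-1, diff=1 [OK], height=1
  node 46: h_left=-1, h_right=-1, diff=0 [OK], height=0
  node 45: h_left=1, h_right=0, diff=1 [OK], height=2
  node 32: h_left=2, h_right=2, diff=0 [OK], height=3
All nodes satisfy the balance condition.
Result: Balanced


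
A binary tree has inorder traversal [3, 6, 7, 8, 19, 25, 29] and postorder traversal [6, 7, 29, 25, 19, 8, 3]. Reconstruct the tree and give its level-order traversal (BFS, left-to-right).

Inorder:   [3, 6, 7, 8, 19, 25, 29]
Postorder: [6, 7, 29, 25, 19, 8, 3]
Algorithm: postorder visits root last, so walk postorder right-to-left;
each value is the root of the current inorder slice — split it at that
value, recurse on the right subtree first, then the left.
Recursive splits:
  root=3; inorder splits into left=[], right=[6, 7, 8, 19, 25, 29]
  root=8; inorder splits into left=[6, 7], right=[19, 25, 29]
  root=19; inorder splits into left=[], right=[25, 29]
  root=25; inorder splits into left=[], right=[29]
  root=29; inorder splits into left=[], right=[]
  root=7; inorder splits into left=[6], right=[]
  root=6; inorder splits into left=[], right=[]
Reconstructed level-order: [3, 8, 7, 19, 6, 25, 29]


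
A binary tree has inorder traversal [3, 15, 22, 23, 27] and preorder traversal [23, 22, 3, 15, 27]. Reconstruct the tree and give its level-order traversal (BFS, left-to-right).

Inorder:  [3, 15, 22, 23, 27]
Preorder: [23, 22, 3, 15, 27]
Algorithm: preorder visits root first, so consume preorder in order;
for each root, split the current inorder slice at that value into
left-subtree inorder and right-subtree inorder, then recurse.
Recursive splits:
  root=23; inorder splits into left=[3, 15, 22], right=[27]
  root=22; inorder splits into left=[3, 15], right=[]
  root=3; inorder splits into left=[], right=[15]
  root=15; inorder splits into left=[], right=[]
  root=27; inorder splits into left=[], right=[]
Reconstructed level-order: [23, 22, 27, 3, 15]


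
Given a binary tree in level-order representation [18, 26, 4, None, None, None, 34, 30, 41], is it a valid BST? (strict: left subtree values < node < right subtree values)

Level-order array: [18, 26, 4, None, None, None, 34, 30, 41]
Validate using subtree bounds (lo, hi): at each node, require lo < value < hi,
then recurse left with hi=value and right with lo=value.
Preorder trace (stopping at first violation):
  at node 18 with bounds (-inf, +inf): OK
  at node 26 with bounds (-inf, 18): VIOLATION
Node 26 violates its bound: not (-inf < 26 < 18).
Result: Not a valid BST


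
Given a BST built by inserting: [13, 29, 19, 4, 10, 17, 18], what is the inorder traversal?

Tree insertion order: [13, 29, 19, 4, 10, 17, 18]
Tree (level-order array): [13, 4, 29, None, 10, 19, None, None, None, 17, None, None, 18]
Inorder traversal: [4, 10, 13, 17, 18, 19, 29]


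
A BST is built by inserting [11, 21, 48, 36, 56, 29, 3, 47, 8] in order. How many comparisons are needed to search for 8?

Search path for 8: 11 -> 3 -> 8
Found: True
Comparisons: 3


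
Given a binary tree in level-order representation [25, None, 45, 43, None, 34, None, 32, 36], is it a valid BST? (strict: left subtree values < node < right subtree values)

Level-order array: [25, None, 45, 43, None, 34, None, 32, 36]
Validate using subtree bounds (lo, hi): at each node, require lo < value < hi,
then recurse left with hi=value and right with lo=value.
Preorder trace (stopping at first violation):
  at node 25 with bounds (-inf, +inf): OK
  at node 45 with bounds (25, +inf): OK
  at node 43 with bounds (25, 45): OK
  at node 34 with bounds (25, 43): OK
  at node 32 with bounds (25, 34): OK
  at node 36 with bounds (34, 43): OK
No violation found at any node.
Result: Valid BST


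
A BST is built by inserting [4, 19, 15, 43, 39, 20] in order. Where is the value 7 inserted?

Starting tree (level order): [4, None, 19, 15, 43, None, None, 39, None, 20]
Insertion path: 4 -> 19 -> 15
Result: insert 7 as left child of 15
Final tree (level order): [4, None, 19, 15, 43, 7, None, 39, None, None, None, 20]


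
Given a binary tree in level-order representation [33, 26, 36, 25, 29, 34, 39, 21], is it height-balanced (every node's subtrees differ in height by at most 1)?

Tree (level-order array): [33, 26, 36, 25, 29, 34, 39, 21]
Definition: a tree is height-balanced if, at every node, |h(left) - h(right)| <= 1 (empty subtree has height -1).
Bottom-up per-node check:
  node 21: h_left=-1, h_right=-1, diff=0 [OK], height=0
  node 25: h_left=0, h_right=-1, diff=1 [OK], height=1
  node 29: h_left=-1, h_right=-1, diff=0 [OK], height=0
  node 26: h_left=1, h_right=0, diff=1 [OK], height=2
  node 34: h_left=-1, h_right=-1, diff=0 [OK], height=0
  node 39: h_left=-1, h_right=-1, diff=0 [OK], height=0
  node 36: h_left=0, h_right=0, diff=0 [OK], height=1
  node 33: h_left=2, h_right=1, diff=1 [OK], height=3
All nodes satisfy the balance condition.
Result: Balanced


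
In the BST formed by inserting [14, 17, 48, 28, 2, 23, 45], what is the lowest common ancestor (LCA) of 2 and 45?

Tree insertion order: [14, 17, 48, 28, 2, 23, 45]
Tree (level-order array): [14, 2, 17, None, None, None, 48, 28, None, 23, 45]
In a BST, the LCA of p=2, q=45 is the first node v on the
root-to-leaf path with p <= v <= q (go left if both < v, right if both > v).
Walk from root:
  at 14: 2 <= 14 <= 45, this is the LCA
LCA = 14


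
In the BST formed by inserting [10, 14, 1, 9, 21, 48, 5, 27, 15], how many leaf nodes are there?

Tree built from: [10, 14, 1, 9, 21, 48, 5, 27, 15]
Tree (level-order array): [10, 1, 14, None, 9, None, 21, 5, None, 15, 48, None, None, None, None, 27]
Rule: A leaf has 0 children.
Per-node child counts:
  node 10: 2 child(ren)
  node 1: 1 child(ren)
  node 9: 1 child(ren)
  node 5: 0 child(ren)
  node 14: 1 child(ren)
  node 21: 2 child(ren)
  node 15: 0 child(ren)
  node 48: 1 child(ren)
  node 27: 0 child(ren)
Matching nodes: [5, 15, 27]
Count of leaf nodes: 3


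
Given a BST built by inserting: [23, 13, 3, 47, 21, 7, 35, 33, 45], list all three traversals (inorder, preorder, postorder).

Tree insertion order: [23, 13, 3, 47, 21, 7, 35, 33, 45]
Tree (level-order array): [23, 13, 47, 3, 21, 35, None, None, 7, None, None, 33, 45]
Inorder (L, root, R): [3, 7, 13, 21, 23, 33, 35, 45, 47]
Preorder (root, L, R): [23, 13, 3, 7, 21, 47, 35, 33, 45]
Postorder (L, R, root): [7, 3, 21, 13, 33, 45, 35, 47, 23]
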